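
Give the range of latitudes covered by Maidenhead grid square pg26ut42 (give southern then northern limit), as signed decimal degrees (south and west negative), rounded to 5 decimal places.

-23.20000, -23.19583

Field P=15, G=6: +15·20° lon, +6·10° lat → SW at lon 120°, lat -30°.
Square 2, 6: +2·2° lon, +6·1° lat → SW at lon 124°, lat -24°.
Subsquare u=20, t=19: +20·0.0833333° lon, +19·0.0416667° lat → SW at lon 125.667°, lat -23.2083°.
Extended square 4, 2: +4·0.00833333° lon, +2·0.00416667° lat → SW at lon 125.7°, lat -23.2°.
Cell spans 0.00833333° lon × 0.00416667° lat.
south -23.20000, north -23.19583.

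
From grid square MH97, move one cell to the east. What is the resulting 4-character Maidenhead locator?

NH07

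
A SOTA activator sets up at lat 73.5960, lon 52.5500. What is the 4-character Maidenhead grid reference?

LQ63

Offset from 180°W / 90°S: lon 232.55°, lat 163.60°.
Field: 232.55/20 → 11 → L, 163.60/10 → 16 → Q; chars LQ.
Square: 12.55/2 → 6, 3.60/1 → 3; chars 63.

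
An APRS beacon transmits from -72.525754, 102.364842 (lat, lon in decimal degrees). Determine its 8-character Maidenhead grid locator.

Shift to the Maidenhead origin (180°W, 90°S): lon 282.36484, lat 17.47425.
Field (20°×10°, letters A–R): 282.36484/20 → 14 → O, 17.47425/10 → 1 → B; chars OB.
Square (2°×1°, digits 0–9): 2.36484/2 → 1, 7.47425/1 → 7; chars 17.
Subsquare (5′×2.5′, letters a–x): 0.36484/0.0833333 → 4 → e, 0.47425/0.0416667 → 11 → l; chars el.
Extended square (30″×15″, digits 0–9): 0.03151/0.00833333 → 3, 0.01591/0.00416667 → 3; chars 33.

OB17el33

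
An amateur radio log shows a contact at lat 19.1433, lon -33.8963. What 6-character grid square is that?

HK39bd

Shift to the Maidenhead origin (180°W, 90°S): lon 146.1037, lat 109.1433.
Field: 146.1037/20 → 7 → H, 109.1433/10 → 10 → K; chars HK.
Square: 6.1037/2 → 3, 9.1433/1 → 9; chars 39.
Subsquare: 0.1037/0.0833333 → 1 → b, 0.1433/0.0416667 → 3 → d; chars bd.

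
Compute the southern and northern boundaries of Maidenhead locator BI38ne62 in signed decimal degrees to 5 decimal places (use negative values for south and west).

Field B=1, I=8: +1·20° lon, +8·10° lat → SW at lon -160°, lat -10°.
Square 3, 8: +3·2° lon, +8·1° lat → SW at lon -154°, lat -2°.
Subsquare n=13, e=4: +13·0.0833333° lon, +4·0.0416667° lat → SW at lon -152.917°, lat -1.83333°.
Extended square 6, 2: +6·0.00833333° lon, +2·0.00416667° lat → SW at lon -152.867°, lat -1.825°.
Cell spans 0.00833333° lon × 0.00416667° lat.
south -1.82500, north -1.82083.

-1.82500, -1.82083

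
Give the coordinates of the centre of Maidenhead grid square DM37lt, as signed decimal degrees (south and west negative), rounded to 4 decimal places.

Field D=3, M=12: +3·20° lon, +12·10° lat → SW at lon -120°, lat 30°.
Square 3, 7: +3·2° lon, +7·1° lat → SW at lon -114°, lat 37°.
Subsquare l=11, t=19: +11·0.0833333° lon, +19·0.0416667° lat → SW at lon -113.083°, lat 37.7917°.
Cell spans 0.0833333° lon × 0.0416667° lat. Centre is SW corner plus half of each.
latitude 37.8125, longitude -113.0417.

37.8125, -113.0417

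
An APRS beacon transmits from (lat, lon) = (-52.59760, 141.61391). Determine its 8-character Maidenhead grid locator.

QD07tj36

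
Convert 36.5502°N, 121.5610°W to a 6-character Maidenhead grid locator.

CM96fn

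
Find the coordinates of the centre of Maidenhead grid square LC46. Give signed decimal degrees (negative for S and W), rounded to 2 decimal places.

-63.50, 49.00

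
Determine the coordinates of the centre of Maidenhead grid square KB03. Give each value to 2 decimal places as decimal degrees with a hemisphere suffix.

Field K=10, B=1: +10·20° lon, +1·10° lat → SW at lon 20°, lat -80°.
Square 0, 3: +0·2° lon, +3·1° lat → SW at lon 20°, lat -77°.
Cell spans 2° lon × 1° lat. Centre is SW corner plus half of each.
latitude 76.50° S, longitude 21.00° E.

76.50° S, 21.00° E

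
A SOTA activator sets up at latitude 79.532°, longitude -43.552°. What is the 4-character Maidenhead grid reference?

Offset from 180°W / 90°S: lon 136.45°, lat 169.53°.
Field: lon ⌊136.45/20⌋ = 6 → G; lat ⌊169.53/10⌋ = 16 → Q.
Square: lon ⌊16.45/2⌋ = 8; lat ⌊9.53/1⌋ = 9.

GQ89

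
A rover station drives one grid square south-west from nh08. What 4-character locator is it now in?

MH97

Longitude square 0; −1 → -1, wraps to 9, carry into field.
Longitude field N = 13; −1 → 12 = M.
Latitude square 8; −1 → 7.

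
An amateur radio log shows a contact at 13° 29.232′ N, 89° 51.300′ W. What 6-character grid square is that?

EK53bl

Add 180° to longitude and 90° to latitude: 90.1450, 103.4872.
Field (20°×10°, letters A–R): 90.1450/20 → 4 → E, 103.4872/10 → 10 → K; chars EK.
Square (2°×1°, digits 0–9): 10.1450/2 → 5, 3.4872/1 → 3; chars 53.
Subsquare (5′×2.5′, letters a–x): 0.1450/0.0833333 → 1 → b, 0.4872/0.0416667 → 11 → l; chars bl.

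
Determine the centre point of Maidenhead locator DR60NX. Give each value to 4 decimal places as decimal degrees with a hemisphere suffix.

Field D=3, R=17: +3·20° lon, +17·10° lat → SW at lon -120°, lat 80°.
Square 6, 0: +6·2° lon, +0·1° lat → SW at lon -108°, lat 80°.
Subsquare n=13, x=23: +13·0.0833333° lon, +23·0.0416667° lat → SW at lon -106.917°, lat 80.9583°.
Cell spans 0.0833333° lon × 0.0416667° lat. Centre is SW corner plus half of each.
latitude 80.9792° N, longitude 106.8750° W.

80.9792° N, 106.8750° W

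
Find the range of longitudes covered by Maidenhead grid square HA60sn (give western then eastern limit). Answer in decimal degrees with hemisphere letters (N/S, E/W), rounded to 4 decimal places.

26.5000° W, 26.4167° W

Field H=7, A=0: +7·20° lon, +0·10° lat → SW at lon -40°, lat -90°.
Square 6, 0: +6·2° lon, +0·1° lat → SW at lon -28°, lat -90°.
Subsquare s=18, n=13: +18·0.0833333° lon, +13·0.0416667° lat → SW at lon -26.5°, lat -89.4583°.
Cell spans 0.0833333° lon × 0.0416667° lat.
west 26.5000° W, east 26.4167° W.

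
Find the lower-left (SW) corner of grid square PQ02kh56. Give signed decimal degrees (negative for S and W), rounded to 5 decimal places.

Field P=15, Q=16: +15·20° lon, +16·10° lat → SW at lon 120°, lat 70°.
Square 0, 2: +0·2° lon, +2·1° lat → SW at lon 120°, lat 72°.
Subsquare k=10, h=7: +10·0.0833333° lon, +7·0.0416667° lat → SW at lon 120.833°, lat 72.2917°.
Extended square 5, 6: +5·0.00833333° lon, +6·0.00416667° lat → SW at lon 120.875°, lat 72.3167°.
latitude 72.31667, longitude 120.87500.

72.31667, 120.87500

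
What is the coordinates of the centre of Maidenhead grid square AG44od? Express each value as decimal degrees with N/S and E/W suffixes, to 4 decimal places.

25.8542° S, 170.7917° W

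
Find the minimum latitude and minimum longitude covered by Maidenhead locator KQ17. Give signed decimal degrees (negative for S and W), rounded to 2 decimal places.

Field K=10, Q=16: +10·20° lon, +16·10° lat → SW at lon 20°, lat 70°.
Square 1, 7: +1·2° lon, +7·1° lat → SW at lon 22°, lat 77°.
latitude 77.00, longitude 22.00.

77.00, 22.00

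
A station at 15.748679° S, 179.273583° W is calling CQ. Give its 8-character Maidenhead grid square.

Offset from 180°W / 90°S: lon 0.72642°, lat 74.25132°.
Field: lon ⌊0.72642/20⌋ = 0 → A; lat ⌊74.25132/10⌋ = 7 → H.
Square: lon ⌊0.72642/2⌋ = 0; lat ⌊4.25132/1⌋ = 4.
Subsquare: lon ⌊0.72642/0.0833333⌋ = 8 → i; lat ⌊0.25132/0.0416667⌋ = 6 → g.
Extended square: lon ⌊0.05975/0.00833333⌋ = 7; lat ⌊0.00132/0.00416667⌋ = 0.

AH04ig70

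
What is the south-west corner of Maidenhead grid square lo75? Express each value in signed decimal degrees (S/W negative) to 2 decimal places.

55.00, 54.00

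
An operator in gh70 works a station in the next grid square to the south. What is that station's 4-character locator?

GG79

Latitude square 0; −1 → -1, wraps to 9, carry into field.
Latitude field H = 7; −1 → 6 = G.
The longitude characters are unchanged.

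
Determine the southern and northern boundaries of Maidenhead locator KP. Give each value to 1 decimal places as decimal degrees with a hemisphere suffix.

60.0° N, 70.0° N

Field K=10, P=15: +10·20° lon, +15·10° lat → SW at lon 20°, lat 60°.
Cell spans 20° lon × 10° lat.
south 60.0° N, north 70.0° N.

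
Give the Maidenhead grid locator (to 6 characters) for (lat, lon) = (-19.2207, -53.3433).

GH30hs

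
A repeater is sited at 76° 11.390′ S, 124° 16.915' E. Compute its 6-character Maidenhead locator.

PB23dt

Add 180° to longitude and 90° to latitude: 304.2819, 13.8102.
Field: lon ⌊304.2819/20⌋ = 15 → P; lat ⌊13.8102/10⌋ = 1 → B.
Square: lon ⌊4.2819/2⌋ = 2; lat ⌊3.8102/1⌋ = 3.
Subsquare: lon ⌊0.2819/0.0833333⌋ = 3 → d; lat ⌊0.8102/0.0416667⌋ = 19 → t.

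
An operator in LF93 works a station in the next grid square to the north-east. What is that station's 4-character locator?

MF04

Longitude square 9; +1 → 10, wraps to 0, carry into field.
Longitude field L = 11; +1 → 12 = M.
Latitude square 3; +1 → 4.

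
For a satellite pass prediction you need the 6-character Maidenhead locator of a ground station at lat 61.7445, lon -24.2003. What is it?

Offset from 180°W / 90°S: lon 155.7997°, lat 151.7445°.
Field: 155.7997/20 → 7 → H, 151.7445/10 → 15 → P; chars HP.
Square: 15.7997/2 → 7, 1.7445/1 → 1; chars 71.
Subsquare: 1.7997/0.0833333 → 21 → v, 0.7445/0.0416667 → 17 → r; chars vr.

HP71vr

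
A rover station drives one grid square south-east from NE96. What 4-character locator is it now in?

OE05

Longitude square 9; +1 → 10, wraps to 0, carry into field.
Longitude field N = 13; +1 → 14 = O.
Latitude square 6; −1 → 5.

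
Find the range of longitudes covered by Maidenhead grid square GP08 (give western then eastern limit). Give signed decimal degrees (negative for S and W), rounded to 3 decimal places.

-60.000, -58.000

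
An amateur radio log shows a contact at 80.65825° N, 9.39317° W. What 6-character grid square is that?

IR50hp

Offset from 180°W / 90°S: lon 170.6068°, lat 170.6583°.
Field: lon ⌊170.6068/20⌋ = 8 → I; lat ⌊170.6583/10⌋ = 17 → R.
Square: lon ⌊10.6068/2⌋ = 5; lat ⌊0.6583/1⌋ = 0.
Subsquare: lon ⌊0.6068/0.0833333⌋ = 7 → h; lat ⌊0.6583/0.0416667⌋ = 15 → p.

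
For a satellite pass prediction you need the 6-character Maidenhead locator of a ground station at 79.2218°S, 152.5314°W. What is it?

BB30rs

Shift to the Maidenhead origin (180°W, 90°S): lon 27.4686, lat 10.7782.
Field (20°×10°, letters A–R): lon ⌊27.4686/20⌋ = 1 → B; lat ⌊10.7782/10⌋ = 1 → B.
Square (2°×1°, digits 0–9): lon ⌊7.4686/2⌋ = 3; lat ⌊0.7782/1⌋ = 0.
Subsquare (5′×2.5′, letters a–x): lon ⌊1.4686/0.0833333⌋ = 17 → r; lat ⌊0.7782/0.0416667⌋ = 18 → s.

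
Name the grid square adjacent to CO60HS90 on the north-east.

Longitude extended square 9; +1 → 10, wraps to 0, carry into subsquare.
Longitude subsquare h = 7; +1 → 8 = i.
Latitude extended square 0; +1 → 1.

CO60is01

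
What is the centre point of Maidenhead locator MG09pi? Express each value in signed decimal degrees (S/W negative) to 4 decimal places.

Field M=12, G=6: +12·20° lon, +6·10° lat → SW at lon 60°, lat -30°.
Square 0, 9: +0·2° lon, +9·1° lat → SW at lon 60°, lat -21°.
Subsquare p=15, i=8: +15·0.0833333° lon, +8·0.0416667° lat → SW at lon 61.25°, lat -20.6667°.
Cell spans 0.0833333° lon × 0.0416667° lat. Centre is SW corner plus half of each.
latitude -20.6458, longitude 61.2917.

-20.6458, 61.2917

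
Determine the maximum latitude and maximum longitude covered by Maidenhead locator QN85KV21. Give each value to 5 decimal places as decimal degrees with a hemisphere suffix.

Field Q=16, N=13: +16·20° lon, +13·10° lat → SW at lon 140°, lat 40°.
Square 8, 5: +8·2° lon, +5·1° lat → SW at lon 156°, lat 45°.
Subsquare k=10, v=21: +10·0.0833333° lon, +21·0.0416667° lat → SW at lon 156.833°, lat 45.875°.
Extended square 2, 1: +2·0.00833333° lon, +1·0.00416667° lat → SW at lon 156.85°, lat 45.8792°.
Cell spans 0.00833333° lon × 0.00416667° lat. NE corner is SW corner plus one full cell.
latitude 45.88333° N, longitude 156.85833° E.

45.88333° N, 156.85833° E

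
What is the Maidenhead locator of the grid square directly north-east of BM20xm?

Longitude subsquare x = 23; +1 → 24, wraps to 0 = a, carry into square.
Longitude square 2; +1 → 3.
Latitude subsquare m = 12; +1 → 13 = n.

BM30an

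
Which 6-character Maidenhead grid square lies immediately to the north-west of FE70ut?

FE70tu

Longitude subsquare u = 20; −1 → 19 = t.
Latitude subsquare t = 19; +1 → 20 = u.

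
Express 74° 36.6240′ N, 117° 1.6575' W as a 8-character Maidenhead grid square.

DQ14lo66

Add 180° to longitude and 90° to latitude: 62.97237, 164.61040.
Field: 62.97237/20 → 3 → D, 164.61040/10 → 16 → Q; chars DQ.
Square: 2.97237/2 → 1, 4.61040/1 → 4; chars 14.
Subsquare: 0.97237/0.0833333 → 11 → l, 0.61040/0.0416667 → 14 → o; chars lo.
Extended square: 0.05571/0.00833333 → 6, 0.02707/0.00416667 → 6; chars 66.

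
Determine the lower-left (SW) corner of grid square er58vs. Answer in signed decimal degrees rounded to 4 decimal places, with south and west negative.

Field E=4, R=17: +4·20° lon, +17·10° lat → SW at lon -100°, lat 80°.
Square 5, 8: +5·2° lon, +8·1° lat → SW at lon -90°, lat 88°.
Subsquare v=21, s=18: +21·0.0833333° lon, +18·0.0416667° lat → SW at lon -88.25°, lat 88.75°.
latitude 88.7500, longitude -88.2500.

88.7500, -88.2500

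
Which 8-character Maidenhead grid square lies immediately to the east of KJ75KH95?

Longitude extended square 9; +1 → 10, wraps to 0, carry into subsquare.
Longitude subsquare k = 10; +1 → 11 = l.
The latitude characters are unchanged.

KJ75lh05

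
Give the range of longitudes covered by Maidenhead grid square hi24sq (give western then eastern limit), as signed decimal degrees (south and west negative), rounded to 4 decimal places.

-34.5000, -34.4167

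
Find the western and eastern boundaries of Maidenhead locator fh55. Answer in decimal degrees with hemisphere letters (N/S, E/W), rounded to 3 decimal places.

70.000° W, 68.000° W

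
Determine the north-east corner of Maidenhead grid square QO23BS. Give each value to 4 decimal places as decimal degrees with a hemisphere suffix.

53.7917° N, 144.1667° E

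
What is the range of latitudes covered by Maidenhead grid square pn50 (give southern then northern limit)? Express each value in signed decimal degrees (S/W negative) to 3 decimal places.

40.000, 41.000

Field P=15, N=13: +15·20° lon, +13·10° lat → SW at lon 120°, lat 40°.
Square 5, 0: +5·2° lon, +0·1° lat → SW at lon 130°, lat 40°.
Cell spans 2° lon × 1° lat.
south 40.000, north 41.000.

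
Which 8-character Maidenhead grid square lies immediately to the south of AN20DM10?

AN20dl19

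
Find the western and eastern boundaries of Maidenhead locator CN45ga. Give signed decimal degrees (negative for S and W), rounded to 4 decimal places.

-131.5000, -131.4167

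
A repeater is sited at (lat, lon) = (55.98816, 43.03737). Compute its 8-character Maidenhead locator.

LO15mx47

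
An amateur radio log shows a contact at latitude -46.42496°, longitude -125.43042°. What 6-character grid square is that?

Add 180° to longitude and 90° to latitude: 54.5696, 43.5750.
Field: 54.5696/20 → 2 → C, 43.5750/10 → 4 → E; chars CE.
Square: 14.5696/2 → 7, 3.5750/1 → 3; chars 73.
Subsquare: 0.5696/0.0833333 → 6 → g, 0.5750/0.0416667 → 13 → n; chars gn.

CE73gn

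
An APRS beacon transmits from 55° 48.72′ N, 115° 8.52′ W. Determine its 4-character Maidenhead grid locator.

Shift to the Maidenhead origin (180°W, 90°S): lon 64.86, lat 145.81.
Field: lon ⌊64.86/20⌋ = 3 → D; lat ⌊145.81/10⌋ = 14 → O.
Square: lon ⌊4.86/2⌋ = 2; lat ⌊5.81/1⌋ = 5.

DO25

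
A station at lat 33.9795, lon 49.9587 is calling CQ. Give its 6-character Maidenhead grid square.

LM43xx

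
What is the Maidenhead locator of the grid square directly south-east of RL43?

Longitude square 4; +1 → 5.
Latitude square 3; −1 → 2.

RL52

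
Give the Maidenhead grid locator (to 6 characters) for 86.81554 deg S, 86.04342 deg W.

Shift to the Maidenhead origin (180°W, 90°S): lon 93.9566, lat 3.1845.
Field: lon ⌊93.9566/20⌋ = 4 → E; lat ⌊3.1845/10⌋ = 0 → A.
Square: lon ⌊13.9566/2⌋ = 6; lat ⌊3.1845/1⌋ = 3.
Subsquare: lon ⌊1.9566/0.0833333⌋ = 23 → x; lat ⌊0.1845/0.0416667⌋ = 4 → e.

EA63xe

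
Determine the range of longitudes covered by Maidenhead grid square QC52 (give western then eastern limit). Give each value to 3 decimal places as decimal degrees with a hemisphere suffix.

150.000° E, 152.000° E

Field Q=16, C=2: +16·20° lon, +2·10° lat → SW at lon 140°, lat -70°.
Square 5, 2: +5·2° lon, +2·1° lat → SW at lon 150°, lat -68°.
Cell spans 2° lon × 1° lat.
west 150.000° E, east 152.000° E.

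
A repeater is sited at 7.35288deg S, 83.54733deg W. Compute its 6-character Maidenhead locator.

EI82fp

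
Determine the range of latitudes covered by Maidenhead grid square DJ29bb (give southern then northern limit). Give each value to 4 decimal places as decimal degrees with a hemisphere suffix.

9.0417° N, 9.0833° N

Field D=3, J=9: +3·20° lon, +9·10° lat → SW at lon -120°, lat 0°.
Square 2, 9: +2·2° lon, +9·1° lat → SW at lon -116°, lat 9°.
Subsquare b=1, b=1: +1·0.0833333° lon, +1·0.0416667° lat → SW at lon -115.917°, lat 9.04167°.
Cell spans 0.0833333° lon × 0.0416667° lat.
south 9.0417° N, north 9.0833° N.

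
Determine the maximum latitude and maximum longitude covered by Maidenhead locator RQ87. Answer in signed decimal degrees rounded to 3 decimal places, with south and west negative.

Field R=17, Q=16: +17·20° lon, +16·10° lat → SW at lon 160°, lat 70°.
Square 8, 7: +8·2° lon, +7·1° lat → SW at lon 176°, lat 77°.
Cell spans 2° lon × 1° lat. NE corner is SW corner plus one full cell.
latitude 78.000, longitude 178.000.

78.000, 178.000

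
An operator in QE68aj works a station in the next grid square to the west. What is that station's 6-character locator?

QE58xj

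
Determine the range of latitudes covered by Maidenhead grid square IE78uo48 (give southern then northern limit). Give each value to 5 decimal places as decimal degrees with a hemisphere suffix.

41.38333° S, 41.37917° S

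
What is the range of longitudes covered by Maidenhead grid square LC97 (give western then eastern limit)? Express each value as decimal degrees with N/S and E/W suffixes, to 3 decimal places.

Field L=11, C=2: +11·20° lon, +2·10° lat → SW at lon 40°, lat -70°.
Square 9, 7: +9·2° lon, +7·1° lat → SW at lon 58°, lat -63°.
Cell spans 2° lon × 1° lat.
west 58.000° E, east 60.000° E.

58.000° E, 60.000° E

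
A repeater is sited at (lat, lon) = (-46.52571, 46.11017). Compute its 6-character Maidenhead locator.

Offset from 180°W / 90°S: lon 226.1102°, lat 43.4743°.
Field: 226.1102/20 → 11 → L, 43.4743/10 → 4 → E; chars LE.
Square: 6.1102/2 → 3, 3.4743/1 → 3; chars 33.
Subsquare: 0.1102/0.0833333 → 1 → b, 0.4743/0.0416667 → 11 → l; chars bl.

LE33bl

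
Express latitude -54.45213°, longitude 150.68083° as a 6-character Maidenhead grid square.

QD55in

Shift to the Maidenhead origin (180°W, 90°S): lon 330.6808, lat 35.5479.
Field (20°×10°, letters A–R): 330.6808/20 → 16 → Q, 35.5479/10 → 3 → D; chars QD.
Square (2°×1°, digits 0–9): 10.6808/2 → 5, 5.5479/1 → 5; chars 55.
Subsquare (5′×2.5′, letters a–x): 0.6808/0.0833333 → 8 → i, 0.5479/0.0416667 → 13 → n; chars in.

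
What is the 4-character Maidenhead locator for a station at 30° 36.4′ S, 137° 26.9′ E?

Offset from 180°W / 90°S: lon 317.45°, lat 59.39°.
Field: 317.45/20 → 15 → P, 59.39/10 → 5 → F; chars PF.
Square: 17.45/2 → 8, 9.39/1 → 9; chars 89.

PF89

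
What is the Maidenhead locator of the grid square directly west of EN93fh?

Longitude subsquare f = 5; −1 → 4 = e.
The latitude characters are unchanged.

EN93eh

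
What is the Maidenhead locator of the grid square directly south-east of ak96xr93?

Longitude extended square 9; +1 → 10, wraps to 0, carry into subsquare.
Longitude subsquare x = 23; +1 → 24, wraps to 0 = a, carry into square.
Longitude square 9; +1 → 10, wraps to 0, carry into field.
Longitude field A = 0; +1 → 1 = B.
Latitude extended square 3; −1 → 2.

BK06ar02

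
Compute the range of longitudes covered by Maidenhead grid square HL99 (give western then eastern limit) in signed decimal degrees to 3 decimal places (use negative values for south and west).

Field H=7, L=11: +7·20° lon, +11·10° lat → SW at lon -40°, lat 20°.
Square 9, 9: +9·2° lon, +9·1° lat → SW at lon -22°, lat 29°.
Cell spans 2° lon × 1° lat.
west -22.000, east -20.000.

-22.000, -20.000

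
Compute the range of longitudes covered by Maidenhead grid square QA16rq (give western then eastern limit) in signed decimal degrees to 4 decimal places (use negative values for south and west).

143.4167, 143.5000

Field Q=16, A=0: +16·20° lon, +0·10° lat → SW at lon 140°, lat -90°.
Square 1, 6: +1·2° lon, +6·1° lat → SW at lon 142°, lat -84°.
Subsquare r=17, q=16: +17·0.0833333° lon, +16·0.0416667° lat → SW at lon 143.417°, lat -83.3333°.
Cell spans 0.0833333° lon × 0.0416667° lat.
west 143.4167, east 143.5000.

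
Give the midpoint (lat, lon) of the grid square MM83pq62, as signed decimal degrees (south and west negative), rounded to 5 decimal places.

33.67708, 77.30417

Field M=12, M=12: +12·20° lon, +12·10° lat → SW at lon 60°, lat 30°.
Square 8, 3: +8·2° lon, +3·1° lat → SW at lon 76°, lat 33°.
Subsquare p=15, q=16: +15·0.0833333° lon, +16·0.0416667° lat → SW at lon 77.25°, lat 33.6667°.
Extended square 6, 2: +6·0.00833333° lon, +2·0.00416667° lat → SW at lon 77.3°, lat 33.675°.
Cell spans 0.00833333° lon × 0.00416667° lat. Centre is SW corner plus half of each.
latitude 33.67708, longitude 77.30417.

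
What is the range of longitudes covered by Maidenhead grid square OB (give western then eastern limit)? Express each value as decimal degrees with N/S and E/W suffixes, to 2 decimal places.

Field O=14, B=1: +14·20° lon, +1·10° lat → SW at lon 100°, lat -80°.
Cell spans 20° lon × 10° lat.
west 100.00° E, east 120.00° E.

100.00° E, 120.00° E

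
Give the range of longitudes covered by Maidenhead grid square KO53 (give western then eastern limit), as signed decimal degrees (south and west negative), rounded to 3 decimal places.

30.000, 32.000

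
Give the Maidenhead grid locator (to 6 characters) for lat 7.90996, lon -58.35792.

Offset from 180°W / 90°S: lon 121.6421°, lat 97.9100°.
Field: 121.6421/20 → 6 → G, 97.9100/10 → 9 → J; chars GJ.
Square: 1.6421/2 → 0, 7.9100/1 → 7; chars 07.
Subsquare: 1.6421/0.0833333 → 19 → t, 0.9100/0.0416667 → 21 → v; chars tv.

GJ07tv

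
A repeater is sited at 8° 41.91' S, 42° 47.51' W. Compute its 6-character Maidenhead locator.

Add 180° to longitude and 90° to latitude: 137.2082, 81.3015.
Field: 137.2082/20 → 6 → G, 81.3015/10 → 8 → I; chars GI.
Square: 17.2082/2 → 8, 1.3015/1 → 1; chars 81.
Subsquare: 1.2082/0.0833333 → 14 → o, 0.3015/0.0416667 → 7 → h; chars oh.

GI81oh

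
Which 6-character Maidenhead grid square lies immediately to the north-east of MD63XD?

Longitude subsquare x = 23; +1 → 24, wraps to 0 = a, carry into square.
Longitude square 6; +1 → 7.
Latitude subsquare d = 3; +1 → 4 = e.

MD73ae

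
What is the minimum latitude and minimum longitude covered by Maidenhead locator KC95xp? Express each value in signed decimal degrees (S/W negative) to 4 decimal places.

Field K=10, C=2: +10·20° lon, +2·10° lat → SW at lon 20°, lat -70°.
Square 9, 5: +9·2° lon, +5·1° lat → SW at lon 38°, lat -65°.
Subsquare x=23, p=15: +23·0.0833333° lon, +15·0.0416667° lat → SW at lon 39.9167°, lat -64.375°.
latitude -64.3750, longitude 39.9167.

-64.3750, 39.9167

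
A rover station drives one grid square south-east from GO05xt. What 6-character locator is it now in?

GO15as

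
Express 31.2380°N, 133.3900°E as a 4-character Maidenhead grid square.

Add 180° to longitude and 90° to latitude: 313.39, 121.24.
Field: 313.39/20 → 15 → P, 121.24/10 → 12 → M; chars PM.
Square: 13.39/2 → 6, 1.24/1 → 1; chars 61.

PM61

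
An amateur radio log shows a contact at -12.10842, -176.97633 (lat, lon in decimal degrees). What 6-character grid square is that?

AH17mv

Add 180° to longitude and 90° to latitude: 3.0237, 77.8916.
Field: lon ⌊3.0237/20⌋ = 0 → A; lat ⌊77.8916/10⌋ = 7 → H.
Square: lon ⌊3.0237/2⌋ = 1; lat ⌊7.8916/1⌋ = 7.
Subsquare: lon ⌊1.0237/0.0833333⌋ = 12 → m; lat ⌊0.8916/0.0416667⌋ = 21 → v.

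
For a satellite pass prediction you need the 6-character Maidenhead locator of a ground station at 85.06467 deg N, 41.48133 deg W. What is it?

GR95gb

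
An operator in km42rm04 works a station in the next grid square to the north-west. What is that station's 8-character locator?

Longitude extended square 0; −1 → -1, wraps to 9, carry into subsquare.
Longitude subsquare r = 17; −1 → 16 = q.
Latitude extended square 4; +1 → 5.

KM42qm95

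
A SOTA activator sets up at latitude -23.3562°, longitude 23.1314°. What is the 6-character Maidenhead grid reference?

Add 180° to longitude and 90° to latitude: 203.1314, 66.6438.
Field (20°×10°, letters A–R): lon ⌊203.1314/20⌋ = 10 → K; lat ⌊66.6438/10⌋ = 6 → G.
Square (2°×1°, digits 0–9): lon ⌊3.1314/2⌋ = 1; lat ⌊6.6438/1⌋ = 6.
Subsquare (5′×2.5′, letters a–x): lon ⌊1.1314/0.0833333⌋ = 13 → n; lat ⌊0.6438/0.0416667⌋ = 15 → p.

KG16np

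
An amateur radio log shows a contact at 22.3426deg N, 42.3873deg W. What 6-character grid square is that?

GL82ti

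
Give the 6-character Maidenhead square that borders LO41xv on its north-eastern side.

Longitude subsquare x = 23; +1 → 24, wraps to 0 = a, carry into square.
Longitude square 4; +1 → 5.
Latitude subsquare v = 21; +1 → 22 = w.

LO51aw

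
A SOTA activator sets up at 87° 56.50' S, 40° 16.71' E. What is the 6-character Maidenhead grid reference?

LA02db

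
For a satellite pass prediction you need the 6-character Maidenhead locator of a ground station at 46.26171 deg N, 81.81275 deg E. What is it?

Shift to the Maidenhead origin (180°W, 90°S): lon 261.8127, lat 136.2617.
Field (20°×10°, letters A–R): lon ⌊261.8127/20⌋ = 13 → N; lat ⌊136.2617/10⌋ = 13 → N.
Square (2°×1°, digits 0–9): lon ⌊1.8127/2⌋ = 0; lat ⌊6.2617/1⌋ = 6.
Subsquare (5′×2.5′, letters a–x): lon ⌊1.8127/0.0833333⌋ = 21 → v; lat ⌊0.2617/0.0416667⌋ = 6 → g.

NN06vg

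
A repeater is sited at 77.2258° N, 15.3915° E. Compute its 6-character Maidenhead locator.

JQ77qf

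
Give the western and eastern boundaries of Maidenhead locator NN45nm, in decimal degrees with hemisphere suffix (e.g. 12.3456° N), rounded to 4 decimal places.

Field N=13, N=13: +13·20° lon, +13·10° lat → SW at lon 80°, lat 40°.
Square 4, 5: +4·2° lon, +5·1° lat → SW at lon 88°, lat 45°.
Subsquare n=13, m=12: +13·0.0833333° lon, +12·0.0416667° lat → SW at lon 89.0833°, lat 45.5°.
Cell spans 0.0833333° lon × 0.0416667° lat.
west 89.0833° E, east 89.1667° E.

89.0833° E, 89.1667° E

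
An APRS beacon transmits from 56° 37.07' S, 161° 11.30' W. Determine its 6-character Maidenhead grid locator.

Offset from 180°W / 90°S: lon 18.8117°, lat 33.3822°.
Field: lon ⌊18.8117/20⌋ = 0 → A; lat ⌊33.3822/10⌋ = 3 → D.
Square: lon ⌊18.8117/2⌋ = 9; lat ⌊3.3822/1⌋ = 3.
Subsquare: lon ⌊0.8117/0.0833333⌋ = 9 → j; lat ⌊0.3822/0.0416667⌋ = 9 → j.

AD93jj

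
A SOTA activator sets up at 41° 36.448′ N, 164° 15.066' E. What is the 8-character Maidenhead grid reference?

RN21do05

Offset from 180°W / 90°S: lon 344.25110°, lat 131.60747°.
Field (20°×10°, letters A–R): 344.25110/20 → 17 → R, 131.60747/10 → 13 → N; chars RN.
Square (2°×1°, digits 0–9): 4.25110/2 → 2, 1.60747/1 → 1; chars 21.
Subsquare (5′×2.5′, letters a–x): 0.25110/0.0833333 → 3 → d, 0.60747/0.0416667 → 14 → o; chars do.
Extended square (30″×15″, digits 0–9): 0.00110/0.00833333 → 0, 0.02413/0.00416667 → 5; chars 05.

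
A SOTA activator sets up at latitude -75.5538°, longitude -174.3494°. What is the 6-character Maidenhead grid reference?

Shift to the Maidenhead origin (180°W, 90°S): lon 5.6506, lat 14.4462.
Field (20°×10°, letters A–R): 5.6506/20 → 0 → A, 14.4462/10 → 1 → B; chars AB.
Square (2°×1°, digits 0–9): 5.6506/2 → 2, 4.4462/1 → 4; chars 24.
Subsquare (5′×2.5′, letters a–x): 1.6506/0.0833333 → 19 → t, 0.4462/0.0416667 → 10 → k; chars tk.

AB24tk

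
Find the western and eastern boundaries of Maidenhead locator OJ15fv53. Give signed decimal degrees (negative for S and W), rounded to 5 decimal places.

102.45833, 102.46667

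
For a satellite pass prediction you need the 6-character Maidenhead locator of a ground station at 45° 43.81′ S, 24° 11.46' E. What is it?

Offset from 180°W / 90°S: lon 204.1910°, lat 44.2698°.
Field: 204.1910/20 → 10 → K, 44.2698/10 → 4 → E; chars KE.
Square: 4.1910/2 → 2, 4.2698/1 → 4; chars 24.
Subsquare: 0.1910/0.0833333 → 2 → c, 0.2698/0.0416667 → 6 → g; chars cg.

KE24cg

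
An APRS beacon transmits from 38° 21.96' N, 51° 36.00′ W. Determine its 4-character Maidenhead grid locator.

GM48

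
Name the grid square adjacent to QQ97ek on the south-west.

Longitude subsquare e = 4; −1 → 3 = d.
Latitude subsquare k = 10; −1 → 9 = j.

QQ97dj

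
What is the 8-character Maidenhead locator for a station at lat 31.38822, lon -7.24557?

IM61jj03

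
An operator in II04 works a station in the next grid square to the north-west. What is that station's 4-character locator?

HI95

Longitude square 0; −1 → -1, wraps to 9, carry into field.
Longitude field I = 8; −1 → 7 = H.
Latitude square 4; +1 → 5.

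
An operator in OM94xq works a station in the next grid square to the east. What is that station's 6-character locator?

PM04aq

Longitude subsquare x = 23; +1 → 24, wraps to 0 = a, carry into square.
Longitude square 9; +1 → 10, wraps to 0, carry into field.
Longitude field O = 14; +1 → 15 = P.
The latitude characters are unchanged.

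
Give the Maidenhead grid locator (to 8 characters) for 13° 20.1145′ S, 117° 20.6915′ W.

DH16hp89

Add 180° to longitude and 90° to latitude: 62.65514, 76.66476.
Field: lon ⌊62.65514/20⌋ = 3 → D; lat ⌊76.66476/10⌋ = 7 → H.
Square: lon ⌊2.65514/2⌋ = 1; lat ⌊6.66476/1⌋ = 6.
Subsquare: lon ⌊0.65514/0.0833333⌋ = 7 → h; lat ⌊0.66476/0.0416667⌋ = 15 → p.
Extended square: lon ⌊0.07181/0.00833333⌋ = 8; lat ⌊0.03976/0.00416667⌋ = 9.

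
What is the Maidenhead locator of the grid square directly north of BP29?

BQ20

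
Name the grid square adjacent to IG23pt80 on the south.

IG23ps89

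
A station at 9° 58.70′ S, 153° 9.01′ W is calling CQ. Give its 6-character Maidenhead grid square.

BI30ka

Add 180° to longitude and 90° to latitude: 26.8498, 80.0217.
Field (20°×10°, letters A–R): 26.8498/20 → 1 → B, 80.0217/10 → 8 → I; chars BI.
Square (2°×1°, digits 0–9): 6.8498/2 → 3, 0.0217/1 → 0; chars 30.
Subsquare (5′×2.5′, letters a–x): 0.8498/0.0833333 → 10 → k, 0.0217/0.0416667 → 0 → a; chars ka.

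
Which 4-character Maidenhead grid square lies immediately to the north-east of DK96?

Longitude square 9; +1 → 10, wraps to 0, carry into field.
Longitude field D = 3; +1 → 4 = E.
Latitude square 6; +1 → 7.

EK07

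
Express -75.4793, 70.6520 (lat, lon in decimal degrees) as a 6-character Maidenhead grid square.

MB54hm

Offset from 180°W / 90°S: lon 250.6520°, lat 14.5207°.
Field: 250.6520/20 → 12 → M, 14.5207/10 → 1 → B; chars MB.
Square: 10.6520/2 → 5, 4.5207/1 → 4; chars 54.
Subsquare: 0.6520/0.0833333 → 7 → h, 0.5207/0.0416667 → 12 → m; chars hm.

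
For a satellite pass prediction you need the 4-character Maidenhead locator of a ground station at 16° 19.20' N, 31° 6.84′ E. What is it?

Offset from 180°W / 90°S: lon 211.11°, lat 106.32°.
Field: 211.11/20 → 10 → K, 106.32/10 → 10 → K; chars KK.
Square: 11.11/2 → 5, 6.32/1 → 6; chars 56.

KK56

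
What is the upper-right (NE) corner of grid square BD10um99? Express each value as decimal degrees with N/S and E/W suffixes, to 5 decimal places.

59.45833° S, 156.25000° W

Field B=1, D=3: +1·20° lon, +3·10° lat → SW at lon -160°, lat -60°.
Square 1, 0: +1·2° lon, +0·1° lat → SW at lon -158°, lat -60°.
Subsquare u=20, m=12: +20·0.0833333° lon, +12·0.0416667° lat → SW at lon -156.333°, lat -59.5°.
Extended square 9, 9: +9·0.00833333° lon, +9·0.00416667° lat → SW at lon -156.258°, lat -59.4625°.
Cell spans 0.00833333° lon × 0.00416667° lat. NE corner is SW corner plus one full cell.
latitude 59.45833° S, longitude 156.25000° W.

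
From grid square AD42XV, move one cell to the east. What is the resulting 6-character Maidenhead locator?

AD52av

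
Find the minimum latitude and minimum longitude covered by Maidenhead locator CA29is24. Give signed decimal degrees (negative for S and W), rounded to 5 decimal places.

Field C=2, A=0: +2·20° lon, +0·10° lat → SW at lon -140°, lat -90°.
Square 2, 9: +2·2° lon, +9·1° lat → SW at lon -136°, lat -81°.
Subsquare i=8, s=18: +8·0.0833333° lon, +18·0.0416667° lat → SW at lon -135.333°, lat -80.25°.
Extended square 2, 4: +2·0.00833333° lon, +4·0.00416667° lat → SW at lon -135.317°, lat -80.2333°.
latitude -80.23333, longitude -135.31667.

-80.23333, -135.31667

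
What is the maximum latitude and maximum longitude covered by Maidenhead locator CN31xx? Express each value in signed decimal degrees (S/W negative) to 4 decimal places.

Field C=2, N=13: +2·20° lon, +13·10° lat → SW at lon -140°, lat 40°.
Square 3, 1: +3·2° lon, +1·1° lat → SW at lon -134°, lat 41°.
Subsquare x=23, x=23: +23·0.0833333° lon, +23·0.0416667° lat → SW at lon -132.083°, lat 41.9583°.
Cell spans 0.0833333° lon × 0.0416667° lat. NE corner is SW corner plus one full cell.
latitude 42.0000, longitude -132.0000.

42.0000, -132.0000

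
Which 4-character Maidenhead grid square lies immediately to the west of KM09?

JM99

Longitude square 0; −1 → -1, wraps to 9, carry into field.
Longitude field K = 10; −1 → 9 = J.
The latitude characters are unchanged.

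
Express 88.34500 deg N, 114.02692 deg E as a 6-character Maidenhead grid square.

Add 180° to longitude and 90° to latitude: 294.0269, 178.3450.
Field: lon ⌊294.0269/20⌋ = 14 → O; lat ⌊178.3450/10⌋ = 17 → R.
Square: lon ⌊14.0269/2⌋ = 7; lat ⌊8.3450/1⌋ = 8.
Subsquare: lon ⌊0.0269/0.0833333⌋ = 0 → a; lat ⌊0.3450/0.0416667⌋ = 8 → i.

OR78ai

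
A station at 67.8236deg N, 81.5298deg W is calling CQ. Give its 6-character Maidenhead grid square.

EP97ft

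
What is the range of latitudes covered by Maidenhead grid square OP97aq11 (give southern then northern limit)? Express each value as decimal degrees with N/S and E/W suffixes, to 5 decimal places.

67.67083° N, 67.67500° N

Field O=14, P=15: +14·20° lon, +15·10° lat → SW at lon 100°, lat 60°.
Square 9, 7: +9·2° lon, +7·1° lat → SW at lon 118°, lat 67°.
Subsquare a=0, q=16: +0·0.0833333° lon, +16·0.0416667° lat → SW at lon 118°, lat 67.6667°.
Extended square 1, 1: +1·0.00833333° lon, +1·0.00416667° lat → SW at lon 118.008°, lat 67.6708°.
Cell spans 0.00833333° lon × 0.00416667° lat.
south 67.67083° N, north 67.67500° N.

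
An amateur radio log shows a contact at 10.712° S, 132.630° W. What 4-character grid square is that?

CH39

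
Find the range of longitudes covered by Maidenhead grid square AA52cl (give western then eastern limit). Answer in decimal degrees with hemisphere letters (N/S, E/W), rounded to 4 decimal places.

Field A=0, A=0: +0·20° lon, +0·10° lat → SW at lon -180°, lat -90°.
Square 5, 2: +5·2° lon, +2·1° lat → SW at lon -170°, lat -88°.
Subsquare c=2, l=11: +2·0.0833333° lon, +11·0.0416667° lat → SW at lon -169.833°, lat -87.5417°.
Cell spans 0.0833333° lon × 0.0416667° lat.
west 169.8333° W, east 169.7500° W.

169.8333° W, 169.7500° W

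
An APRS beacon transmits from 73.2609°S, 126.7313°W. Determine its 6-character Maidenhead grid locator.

Add 180° to longitude and 90° to latitude: 53.2687, 16.7391.
Field: lon ⌊53.2687/20⌋ = 2 → C; lat ⌊16.7391/10⌋ = 1 → B.
Square: lon ⌊13.2687/2⌋ = 6; lat ⌊6.7391/1⌋ = 6.
Subsquare: lon ⌊1.2687/0.0833333⌋ = 15 → p; lat ⌊0.7391/0.0416667⌋ = 17 → r.

CB66pr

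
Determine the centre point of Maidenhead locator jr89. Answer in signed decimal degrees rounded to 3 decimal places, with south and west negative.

89.500, 17.000

Field J=9, R=17: +9·20° lon, +17·10° lat → SW at lon 0°, lat 80°.
Square 8, 9: +8·2° lon, +9·1° lat → SW at lon 16°, lat 89°.
Cell spans 2° lon × 1° lat. Centre is SW corner plus half of each.
latitude 89.500, longitude 17.000.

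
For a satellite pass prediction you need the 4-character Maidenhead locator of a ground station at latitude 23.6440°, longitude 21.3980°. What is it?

Offset from 180°W / 90°S: lon 201.40°, lat 113.64°.
Field: 201.40/20 → 10 → K, 113.64/10 → 11 → L; chars KL.
Square: 1.40/2 → 0, 3.64/1 → 3; chars 03.

KL03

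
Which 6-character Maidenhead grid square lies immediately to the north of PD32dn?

Latitude subsquare n = 13; +1 → 14 = o.
The longitude characters are unchanged.

PD32do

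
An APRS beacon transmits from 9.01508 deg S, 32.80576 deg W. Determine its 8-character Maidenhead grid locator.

HI30ox36

Shift to the Maidenhead origin (180°W, 90°S): lon 147.19424, lat 80.98492.
Field: lon ⌊147.19424/20⌋ = 7 → H; lat ⌊80.98492/10⌋ = 8 → I.
Square: lon ⌊7.19424/2⌋ = 3; lat ⌊0.98492/1⌋ = 0.
Subsquare: lon ⌊1.19424/0.0833333⌋ = 14 → o; lat ⌊0.98492/0.0416667⌋ = 23 → x.
Extended square: lon ⌊0.02757/0.00833333⌋ = 3; lat ⌊0.02659/0.00416667⌋ = 6.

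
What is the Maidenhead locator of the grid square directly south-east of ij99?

Longitude square 9; +1 → 10, wraps to 0, carry into field.
Longitude field I = 8; +1 → 9 = J.
Latitude square 9; −1 → 8.

JJ08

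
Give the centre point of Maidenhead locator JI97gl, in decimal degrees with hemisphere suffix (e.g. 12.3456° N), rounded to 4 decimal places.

Field J=9, I=8: +9·20° lon, +8·10° lat → SW at lon 0°, lat -10°.
Square 9, 7: +9·2° lon, +7·1° lat → SW at lon 18°, lat -3°.
Subsquare g=6, l=11: +6·0.0833333° lon, +11·0.0416667° lat → SW at lon 18.5°, lat -2.54167°.
Cell spans 0.0833333° lon × 0.0416667° lat. Centre is SW corner plus half of each.
latitude 2.5208° S, longitude 18.5417° E.

2.5208° S, 18.5417° E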